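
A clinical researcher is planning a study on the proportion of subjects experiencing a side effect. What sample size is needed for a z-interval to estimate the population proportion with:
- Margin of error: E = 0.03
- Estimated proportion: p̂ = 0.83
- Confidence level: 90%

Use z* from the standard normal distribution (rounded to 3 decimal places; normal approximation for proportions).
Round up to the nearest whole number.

Using z* for proportion z-interval (normal approximation).

For 90% confidence, z* = 1.645 (from standard normal table)

Sample size formula for proportion z-interval: n = z*²p̂(1-p̂)/E²

n = 1.645² × 0.83 × 0.17 / 0.03²
  = 2.706025 × 0.1411 / 0.0009
  = 424.2446

Round up to the nearest whole number: n = 425

425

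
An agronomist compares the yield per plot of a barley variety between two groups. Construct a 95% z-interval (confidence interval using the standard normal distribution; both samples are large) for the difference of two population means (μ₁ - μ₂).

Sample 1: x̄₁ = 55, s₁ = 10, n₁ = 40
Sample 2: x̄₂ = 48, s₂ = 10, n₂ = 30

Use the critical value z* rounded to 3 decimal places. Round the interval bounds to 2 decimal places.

Both samples are large (n₁ = 40 ≥ 30, n₂ = 30 ≥ 30), so a z-interval for the difference of means applies.

Point estimate: x̄₁ - x̄₂ = 55 - 48 = 7

Standard error: SE = √(s₁²/n₁ + s₂²/n₂)
= √(10²/40 + 10²/30)
= √(2.500000 + 3.333333)
= 2.415229

For 95% confidence, z* = 1.96 (from standard normal table)
Margin of error: E = z* × SE = 1.96 × 2.415229 = 4.7338

Z-interval: (x̄₁ - x̄₂) ± E = 7 ± 4.7338 = (2.2662, 11.7338)

Rounded to 2 decimal places:

(2.27, 11.73)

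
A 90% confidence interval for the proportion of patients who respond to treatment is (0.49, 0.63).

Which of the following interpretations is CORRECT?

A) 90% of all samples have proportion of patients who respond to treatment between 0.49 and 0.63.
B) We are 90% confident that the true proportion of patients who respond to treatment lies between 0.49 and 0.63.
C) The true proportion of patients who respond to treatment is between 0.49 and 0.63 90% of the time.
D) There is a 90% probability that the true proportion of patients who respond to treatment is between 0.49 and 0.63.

A confidence interval represents our confidence in the procedure, not a probability statement about the parameter.

Key concept: If we repeated this sampling process many times and computed a 90% CI each time, about 90% of those intervals would contain the true population parameter.

For this specific interval (0.49, 0.63):
- Midpoint (point estimate): 0.56
- Margin of error: 0.07

The correct interpretation is the one stating confidence that the true parameter lies in the interval — option B.

B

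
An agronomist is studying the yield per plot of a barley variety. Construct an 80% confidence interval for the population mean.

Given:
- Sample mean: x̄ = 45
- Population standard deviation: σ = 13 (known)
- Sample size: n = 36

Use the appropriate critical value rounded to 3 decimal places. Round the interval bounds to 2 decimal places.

The population standard deviation σ is known, so use a z-interval (standard normal critical value).

For 80% confidence, z* = 1.282 (from standard normal table)

Standard error: SE = σ/√n = 13/√36 = 2.166667

Margin of error: E = z* × SE = 1.282 × 2.166667 = 2.7777

Z-interval: x̄ ± E = 45 ± 2.7777 = (42.2223, 47.7777)

Rounded to 2 decimal places:

(42.22, 47.78)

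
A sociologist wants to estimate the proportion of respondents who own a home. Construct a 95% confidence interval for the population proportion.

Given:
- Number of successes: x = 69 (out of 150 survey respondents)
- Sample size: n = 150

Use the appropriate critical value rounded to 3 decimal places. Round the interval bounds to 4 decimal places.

Sample proportion: p̂ = 69/150 = 0.460000

Check conditions for normal approximation:
  np̂ = 69 ≥ 10 ✓
  n(1-p̂) = 81 ≥ 10 ✓

The sample is large enough, so use a z-interval (normal approximation) for the proportion.

For 95% confidence, z* = 1.96 (from standard normal table)

Standard error: SE = √(p̂(1-p̂)/n) = √(0.460000×0.540000/150) = 0.04069398

Margin of error: E = z* × SE = 1.96 × 0.04069398 = 0.079760

Z-interval: p̂ ± E = 0.460000 ± 0.079760 = (0.380240, 0.539760)

Rounded to 4 decimal places:

(0.3802, 0.5398)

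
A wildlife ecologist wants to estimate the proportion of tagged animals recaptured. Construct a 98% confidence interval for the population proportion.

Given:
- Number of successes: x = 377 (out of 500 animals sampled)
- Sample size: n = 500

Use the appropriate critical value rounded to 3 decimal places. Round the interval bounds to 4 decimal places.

Sample proportion: p̂ = 377/500 = 0.754000

Check conditions for normal approximation:
  np̂ = 377 ≥ 10 ✓
  n(1-p̂) = 123 ≥ 10 ✓

The sample is large enough, so use a z-interval (normal approximation) for the proportion.

For 98% confidence, z* = 2.326 (from standard normal table)

Standard error: SE = √(p̂(1-p̂)/n) = √(0.754000×0.246000/500) = 0.01926053

Margin of error: E = z* × SE = 2.326 × 0.01926053 = 0.044800

Z-interval: p̂ ± E = 0.754000 ± 0.044800 = (0.709200, 0.798800)

Rounded to 4 decimal places:

(0.7092, 0.7988)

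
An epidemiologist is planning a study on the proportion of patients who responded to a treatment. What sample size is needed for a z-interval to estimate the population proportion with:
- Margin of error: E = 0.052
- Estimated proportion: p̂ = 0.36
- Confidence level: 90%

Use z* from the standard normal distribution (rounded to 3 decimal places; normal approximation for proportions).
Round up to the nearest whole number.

Using z* for proportion z-interval (normal approximation).

For 90% confidence, z* = 1.645 (from standard normal table)

Sample size formula for proportion z-interval: n = z*²p̂(1-p̂)/E²

n = 1.645² × 0.36 × 0.64 / 0.052²
  = 2.706025 × 0.2304 / 0.002704
  = 230.5725

Round up to the nearest whole number: n = 231

231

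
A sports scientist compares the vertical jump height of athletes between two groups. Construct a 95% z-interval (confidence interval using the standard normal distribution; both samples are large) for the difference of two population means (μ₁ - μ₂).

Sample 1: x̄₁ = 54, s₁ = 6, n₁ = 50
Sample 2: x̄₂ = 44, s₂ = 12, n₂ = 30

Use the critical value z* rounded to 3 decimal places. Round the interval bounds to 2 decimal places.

Both samples are large (n₁ = 50 ≥ 30, n₂ = 30 ≥ 30), so a z-interval for the difference of means applies.

Point estimate: x̄₁ - x̄₂ = 54 - 44 = 10

Standard error: SE = √(s₁²/n₁ + s₂²/n₂)
= √(6²/50 + 12²/30)
= √(0.7200000 + 4.8000000)
= 2.3494680

For 95% confidence, z* = 1.96 (from standard normal table)
Margin of error: E = z* × SE = 1.96 × 2.3494680 = 4.60496

Z-interval: (x̄₁ - x̄₂) ± E = 10 ± 4.60496 = (5.39504, 14.60496)

Rounded to 2 decimal places:

(5.40, 14.60)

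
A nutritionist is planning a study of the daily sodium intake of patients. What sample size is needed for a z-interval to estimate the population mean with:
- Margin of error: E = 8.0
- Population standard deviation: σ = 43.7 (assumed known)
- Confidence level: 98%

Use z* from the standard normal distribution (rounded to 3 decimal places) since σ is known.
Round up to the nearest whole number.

Using z* since population σ is known (z-interval formula).

For 98% confidence, z* = 2.326 (from standard normal table)

Sample size formula for z-interval: n = (z*σ/E)²

n = (2.326 × 43.7 / 8.0)²
  = (12.705775)²
  = 161.4367

Round up to the nearest whole number: n = 162

162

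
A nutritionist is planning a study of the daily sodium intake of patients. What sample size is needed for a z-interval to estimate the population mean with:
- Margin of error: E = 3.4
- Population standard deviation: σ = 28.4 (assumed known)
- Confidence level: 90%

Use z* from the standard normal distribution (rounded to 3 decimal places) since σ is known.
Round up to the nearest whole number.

Using z* since population σ is known (z-interval formula).

For 90% confidence, z* = 1.645 (from standard normal table)

Sample size formula for z-interval: n = (z*σ/E)²

n = (1.645 × 28.4 / 3.4)²
  = (13.740588)²
  = 188.8038

Round up to the nearest whole number: n = 189

189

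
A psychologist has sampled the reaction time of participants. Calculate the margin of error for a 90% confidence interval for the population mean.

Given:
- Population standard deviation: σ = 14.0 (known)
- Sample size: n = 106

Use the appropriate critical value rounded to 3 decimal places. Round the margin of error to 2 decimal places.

The population standard deviation σ is known, so use the z-interval margin of error formula.

For 90% confidence, z* = 1.645 (from standard normal table)

Margin of error formula for z-interval: E = z* × σ/√n

E = 1.645 × 14.0/√106
  = 1.645 × 1.359800
  = 2.2369

Rounded to 2 decimal places:

2.24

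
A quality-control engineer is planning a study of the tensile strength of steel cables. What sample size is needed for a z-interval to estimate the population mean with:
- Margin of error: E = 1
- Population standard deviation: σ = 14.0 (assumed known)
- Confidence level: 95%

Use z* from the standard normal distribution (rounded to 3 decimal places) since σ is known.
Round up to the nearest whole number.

Using z* since population σ is known (z-interval formula).

For 95% confidence, z* = 1.96 (from standard normal table)

Sample size formula for z-interval: n = (z*σ/E)²

n = (1.96 × 14.0 / 1)²
  = (27.440000)²
  = 752.9536

Round up to the nearest whole number: n = 753

753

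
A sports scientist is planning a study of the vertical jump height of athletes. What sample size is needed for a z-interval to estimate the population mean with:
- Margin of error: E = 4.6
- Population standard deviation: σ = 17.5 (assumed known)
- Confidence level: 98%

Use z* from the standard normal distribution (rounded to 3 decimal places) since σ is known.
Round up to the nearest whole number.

Using z* since population σ is known (z-interval formula).

For 98% confidence, z* = 2.326 (from standard normal table)

Sample size formula for z-interval: n = (z*σ/E)²

n = (2.326 × 17.5 / 4.6)²
  = (8.848913)²
  = 78.3033

Round up to the nearest whole number: n = 79

79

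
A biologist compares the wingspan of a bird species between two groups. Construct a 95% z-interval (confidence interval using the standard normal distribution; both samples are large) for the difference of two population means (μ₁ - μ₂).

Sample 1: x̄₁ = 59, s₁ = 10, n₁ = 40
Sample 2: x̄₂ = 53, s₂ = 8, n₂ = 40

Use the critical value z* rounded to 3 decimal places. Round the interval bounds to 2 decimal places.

Both samples are large (n₁ = 40 ≥ 30, n₂ = 40 ≥ 30), so a z-interval for the difference of means applies.

Point estimate: x̄₁ - x̄₂ = 59 - 53 = 6

Standard error: SE = √(s₁²/n₁ + s₂²/n₂)
= √(10²/40 + 8²/40)
= √(2.500000 + 1.600000)
= 2.024846

For 95% confidence, z* = 1.96 (from standard normal table)
Margin of error: E = z* × SE = 1.96 × 2.024846 = 3.9687

Z-interval: (x̄₁ - x̄₂) ± E = 6 ± 3.9687 = (2.0313, 9.9687)

Rounded to 2 decimal places:

(2.03, 9.97)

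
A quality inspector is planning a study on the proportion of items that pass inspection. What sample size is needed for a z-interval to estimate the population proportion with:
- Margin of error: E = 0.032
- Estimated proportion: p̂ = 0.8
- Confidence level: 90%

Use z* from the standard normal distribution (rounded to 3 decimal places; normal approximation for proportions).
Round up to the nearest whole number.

Using z* for proportion z-interval (normal approximation).

For 90% confidence, z* = 1.645 (from standard normal table)

Sample size formula for proportion z-interval: n = z*²p̂(1-p̂)/E²

n = 1.645² × 0.8 × 0.2 / 0.032²
  = 2.706025 × 0.16 / 0.001024
  = 422.8164

Round up to the nearest whole number: n = 423

423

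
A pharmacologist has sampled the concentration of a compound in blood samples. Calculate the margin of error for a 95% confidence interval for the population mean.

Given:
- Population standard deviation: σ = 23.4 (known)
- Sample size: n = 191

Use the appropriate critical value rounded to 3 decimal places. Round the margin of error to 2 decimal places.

The population standard deviation σ is known, so use the z-interval margin of error formula.

For 95% confidence, z* = 1.96 (from standard normal table)

Margin of error formula for z-interval: E = z* × σ/√n

E = 1.96 × 23.4/√191
  = 1.96 × 1.693165
  = 3.3186

Rounded to 2 decimal places:

3.32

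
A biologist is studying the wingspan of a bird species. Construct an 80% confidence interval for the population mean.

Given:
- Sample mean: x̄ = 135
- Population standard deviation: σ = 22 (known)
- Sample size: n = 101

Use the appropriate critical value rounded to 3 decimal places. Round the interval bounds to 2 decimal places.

The population standard deviation σ is known, so use a z-interval (standard normal critical value).

For 80% confidence, z* = 1.282 (from standard normal table)

Standard error: SE = σ/√n = 22/√101 = 2.189082

Margin of error: E = z* × SE = 1.282 × 2.189082 = 2.8064

Z-interval: x̄ ± E = 135 ± 2.8064 = (132.1936, 137.8064)

Rounded to 2 decimal places:

(132.19, 137.81)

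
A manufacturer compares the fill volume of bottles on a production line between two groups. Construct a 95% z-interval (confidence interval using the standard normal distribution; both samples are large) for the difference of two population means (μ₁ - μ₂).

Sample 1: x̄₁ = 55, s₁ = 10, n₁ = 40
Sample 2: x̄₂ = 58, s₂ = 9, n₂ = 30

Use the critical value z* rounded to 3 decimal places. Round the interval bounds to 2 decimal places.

Both samples are large (n₁ = 40 ≥ 30, n₂ = 30 ≥ 30), so a z-interval for the difference of means applies.

Point estimate: x̄₁ - x̄₂ = 55 - 58 = -3

Standard error: SE = √(s₁²/n₁ + s₂²/n₂)
= √(10²/40 + 9²/30)
= √(2.500000 + 2.700000)
= 2.280351

For 95% confidence, z* = 1.96 (from standard normal table)
Margin of error: E = z* × SE = 1.96 × 2.280351 = 4.4695

Z-interval: (x̄₁ - x̄₂) ± E = -3 ± 4.4695 = (-7.4695, 1.4695)

Rounded to 2 decimal places:

(-7.47, 1.47)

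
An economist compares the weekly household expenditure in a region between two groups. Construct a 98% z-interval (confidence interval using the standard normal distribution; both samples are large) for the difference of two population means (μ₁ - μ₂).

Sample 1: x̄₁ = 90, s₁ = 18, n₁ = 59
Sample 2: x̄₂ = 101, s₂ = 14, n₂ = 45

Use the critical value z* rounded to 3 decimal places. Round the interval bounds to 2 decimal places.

Both samples are large (n₁ = 59 ≥ 30, n₂ = 45 ≥ 30), so a z-interval for the difference of means applies.

Point estimate: x̄₁ - x̄₂ = 90 - 101 = -11

Standard error: SE = √(s₁²/n₁ + s₂²/n₂)
= √(18²/59 + 14²/45)
= √(5.491525 + 4.355556)
= 3.138006

For 98% confidence, z* = 2.326 (from standard normal table)
Margin of error: E = z* × SE = 2.326 × 3.138006 = 7.2990

Z-interval: (x̄₁ - x̄₂) ± E = -11 ± 7.2990 = (-18.2990, -3.7010)

Rounded to 2 decimal places:

(-18.30, -3.70)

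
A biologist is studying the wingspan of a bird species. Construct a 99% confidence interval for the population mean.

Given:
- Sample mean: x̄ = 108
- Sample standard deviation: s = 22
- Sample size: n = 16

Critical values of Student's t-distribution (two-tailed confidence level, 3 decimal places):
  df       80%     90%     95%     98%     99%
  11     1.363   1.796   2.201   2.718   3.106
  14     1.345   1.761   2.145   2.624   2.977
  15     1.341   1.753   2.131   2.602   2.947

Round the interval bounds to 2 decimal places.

The population standard deviation σ is unknown (only the sample standard deviation s is given), so use a t-interval with df = n - 1 = 16 - 1 = 15.

For 99% confidence with df = 15, t* = 2.947 (from t-table)

Standard error: SE = s/√n = 22/√16 = 5.500000

Margin of error: E = t* × SE = 2.947 × 5.500000 = 16.2085

T-interval: x̄ ± E = 108 ± 16.2085 = (91.7915, 124.2085)

Rounded to 2 decimal places:

(91.79, 124.21)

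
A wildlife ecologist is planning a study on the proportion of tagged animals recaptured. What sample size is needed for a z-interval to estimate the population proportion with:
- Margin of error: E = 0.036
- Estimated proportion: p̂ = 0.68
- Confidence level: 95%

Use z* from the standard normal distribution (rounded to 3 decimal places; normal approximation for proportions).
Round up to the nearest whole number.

Using z* for proportion z-interval (normal approximation).

For 95% confidence, z* = 1.96 (from standard normal table)

Sample size formula for proportion z-interval: n = z*²p̂(1-p̂)/E²

n = 1.96² × 0.68 × 0.32 / 0.036²
  = 3.8416 × 0.2176 / 0.001296
  = 645.0094

Round up to the nearest whole number: n = 646

646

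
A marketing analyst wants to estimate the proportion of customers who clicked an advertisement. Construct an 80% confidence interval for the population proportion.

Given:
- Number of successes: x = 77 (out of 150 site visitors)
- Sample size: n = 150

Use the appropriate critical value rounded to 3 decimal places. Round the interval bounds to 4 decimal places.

Sample proportion: p̂ = 77/150 = 0.513333

Check conditions for normal approximation:
  np̂ = 77 ≥ 10 ✓
  n(1-p̂) = 73 ≥ 10 ✓

The sample is large enough, so use a z-interval (normal approximation) for the proportion.

For 80% confidence, z* = 1.282 (from standard normal table)

Standard error: SE = √(p̂(1-p̂)/n) = √(0.513333×0.486667/150) = 0.04081031

Margin of error: E = z* × SE = 1.282 × 0.04081031 = 0.052319

Z-interval: p̂ ± E = 0.513333 ± 0.052319 = (0.461015, 0.565652)

Rounded to 4 decimal places:

(0.4610, 0.5657)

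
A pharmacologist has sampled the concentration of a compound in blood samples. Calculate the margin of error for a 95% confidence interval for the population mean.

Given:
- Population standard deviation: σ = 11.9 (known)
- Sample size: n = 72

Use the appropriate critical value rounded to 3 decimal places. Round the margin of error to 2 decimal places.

The population standard deviation σ is known, so use the z-interval margin of error formula.

For 95% confidence, z* = 1.96 (from standard normal table)

Margin of error formula for z-interval: E = z* × σ/√n

E = 1.96 × 11.9/√72
  = 1.96 × 1.402428
  = 2.7488

Rounded to 2 decimal places:

2.75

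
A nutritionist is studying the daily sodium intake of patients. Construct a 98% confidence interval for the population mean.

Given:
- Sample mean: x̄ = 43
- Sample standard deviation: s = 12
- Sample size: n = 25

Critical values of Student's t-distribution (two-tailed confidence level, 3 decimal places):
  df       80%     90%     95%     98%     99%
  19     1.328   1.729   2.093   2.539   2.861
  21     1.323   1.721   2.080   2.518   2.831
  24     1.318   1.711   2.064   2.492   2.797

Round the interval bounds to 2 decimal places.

The population standard deviation σ is unknown (only the sample standard deviation s is given), so use a t-interval with df = n - 1 = 25 - 1 = 24.

For 98% confidence with df = 24, t* = 2.492 (from t-table)

Standard error: SE = s/√n = 12/√25 = 2.400000

Margin of error: E = t* × SE = 2.492 × 2.400000 = 5.9808

T-interval: x̄ ± E = 43 ± 5.9808 = (37.0192, 48.9808)

Rounded to 2 decimal places:

(37.02, 48.98)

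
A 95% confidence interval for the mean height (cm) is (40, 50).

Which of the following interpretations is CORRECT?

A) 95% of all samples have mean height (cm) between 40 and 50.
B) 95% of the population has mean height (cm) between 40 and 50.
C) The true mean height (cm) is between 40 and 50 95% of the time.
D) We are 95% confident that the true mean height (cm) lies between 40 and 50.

A confidence interval represents our confidence in the procedure, not a probability statement about the parameter.

Key concept: If we repeated this sampling process many times and computed a 95% CI each time, about 95% of those intervals would contain the true population parameter.

For this specific interval (40, 50):
- Midpoint (point estimate): 45
- Margin of error: 5

The correct interpretation is the one stating confidence that the true parameter lies in the interval — option D.

D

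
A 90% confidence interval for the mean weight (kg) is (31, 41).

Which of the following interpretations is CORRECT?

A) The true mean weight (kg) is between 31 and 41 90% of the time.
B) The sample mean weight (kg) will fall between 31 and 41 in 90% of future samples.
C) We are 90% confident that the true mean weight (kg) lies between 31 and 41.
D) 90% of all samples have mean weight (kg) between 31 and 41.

A confidence interval represents our confidence in the procedure, not a probability statement about the parameter.

Key concept: If we repeated this sampling process many times and computed a 90% CI each time, about 90% of those intervals would contain the true population parameter.

For this specific interval (31, 41):
- Midpoint (point estimate): 36
- Margin of error: 5

The correct interpretation is the one stating confidence that the true parameter lies in the interval — option C.

C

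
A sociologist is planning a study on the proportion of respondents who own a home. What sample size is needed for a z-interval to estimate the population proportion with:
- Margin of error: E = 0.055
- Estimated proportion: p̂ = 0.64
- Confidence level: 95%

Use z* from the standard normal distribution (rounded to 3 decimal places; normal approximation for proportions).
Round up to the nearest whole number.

Using z* for proportion z-interval (normal approximation).

For 95% confidence, z* = 1.96 (from standard normal table)

Sample size formula for proportion z-interval: n = z*²p̂(1-p̂)/E²

n = 1.96² × 0.64 × 0.36 / 0.055²
  = 3.8416 × 0.2304 / 0.003025
  = 292.5966

Round up to the nearest whole number: n = 293

293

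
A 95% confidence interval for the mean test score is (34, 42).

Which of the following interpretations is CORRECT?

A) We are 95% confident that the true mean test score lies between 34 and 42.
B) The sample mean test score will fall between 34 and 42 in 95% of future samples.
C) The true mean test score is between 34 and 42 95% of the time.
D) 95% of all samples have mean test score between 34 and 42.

A confidence interval represents our confidence in the procedure, not a probability statement about the parameter.

Key concept: If we repeated this sampling process many times and computed a 95% CI each time, about 95% of those intervals would contain the true population parameter.

For this specific interval (34, 42):
- Midpoint (point estimate): 38
- Margin of error: 4

The correct interpretation is the one stating confidence that the true parameter lies in the interval — option A.

A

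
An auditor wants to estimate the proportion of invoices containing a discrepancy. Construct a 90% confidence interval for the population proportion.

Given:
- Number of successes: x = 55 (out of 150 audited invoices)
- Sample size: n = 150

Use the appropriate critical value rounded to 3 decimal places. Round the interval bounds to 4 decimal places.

Sample proportion: p̂ = 55/150 = 0.366667

Check conditions for normal approximation:
  np̂ = 55 ≥ 10 ✓
  n(1-p̂) = 95 ≥ 10 ✓

The sample is large enough, so use a z-interval (normal approximation) for the proportion.

For 90% confidence, z* = 1.645 (from standard normal table)

Standard error: SE = √(p̂(1-p̂)/n) = √(0.366667×0.633333/150) = 0.03934651

Margin of error: E = z* × SE = 1.645 × 0.03934651 = 0.064725

Z-interval: p̂ ± E = 0.366667 ± 0.064725 = (0.301942, 0.431392)

Rounded to 4 decimal places:

(0.3019, 0.4314)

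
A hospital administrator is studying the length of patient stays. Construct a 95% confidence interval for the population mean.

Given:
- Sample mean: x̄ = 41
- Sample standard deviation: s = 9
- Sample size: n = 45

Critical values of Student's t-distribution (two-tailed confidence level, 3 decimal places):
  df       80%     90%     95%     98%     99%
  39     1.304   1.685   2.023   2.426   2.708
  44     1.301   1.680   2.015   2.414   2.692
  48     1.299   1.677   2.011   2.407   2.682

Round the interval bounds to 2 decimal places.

The population standard deviation σ is unknown (only the sample standard deviation s is given), so use a t-interval with df = n - 1 = 45 - 1 = 44.

For 95% confidence with df = 44, t* = 2.015 (from t-table)

Standard error: SE = s/√n = 9/√45 = 1.341641

Margin of error: E = t* × SE = 2.015 × 1.341641 = 2.7034

T-interval: x̄ ± E = 41 ± 2.7034 = (38.2966, 43.7034)

Rounded to 2 decimal places:

(38.30, 43.70)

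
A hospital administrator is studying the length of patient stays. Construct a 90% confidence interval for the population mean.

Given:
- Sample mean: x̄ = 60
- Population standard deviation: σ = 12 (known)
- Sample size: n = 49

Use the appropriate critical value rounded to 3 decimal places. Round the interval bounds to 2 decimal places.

The population standard deviation σ is known, so use a z-interval (standard normal critical value).

For 90% confidence, z* = 1.645 (from standard normal table)

Standard error: SE = σ/√n = 12/√49 = 1.714286

Margin of error: E = z* × SE = 1.645 × 1.714286 = 2.8200

Z-interval: x̄ ± E = 60 ± 2.8200 = (57.1800, 62.8200)

Rounded to 2 decimal places:

(57.18, 62.82)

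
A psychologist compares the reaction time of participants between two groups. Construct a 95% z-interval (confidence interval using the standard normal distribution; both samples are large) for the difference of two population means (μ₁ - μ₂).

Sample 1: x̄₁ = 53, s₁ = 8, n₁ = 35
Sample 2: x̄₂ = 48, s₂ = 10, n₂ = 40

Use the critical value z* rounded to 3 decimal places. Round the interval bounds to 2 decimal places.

Both samples are large (n₁ = 35 ≥ 30, n₂ = 40 ≥ 30), so a z-interval for the difference of means applies.

Point estimate: x̄₁ - x̄₂ = 53 - 48 = 5

Standard error: SE = √(s₁²/n₁ + s₂²/n₂)
= √(8²/35 + 10²/40)
= √(1.828571 + 2.500000)
= 2.080522

For 95% confidence, z* = 1.96 (from standard normal table)
Margin of error: E = z* × SE = 1.96 × 2.080522 = 4.0778

Z-interval: (x̄₁ - x̄₂) ± E = 5 ± 4.0778 = (0.9222, 9.0778)

Rounded to 2 decimal places:

(0.92, 9.08)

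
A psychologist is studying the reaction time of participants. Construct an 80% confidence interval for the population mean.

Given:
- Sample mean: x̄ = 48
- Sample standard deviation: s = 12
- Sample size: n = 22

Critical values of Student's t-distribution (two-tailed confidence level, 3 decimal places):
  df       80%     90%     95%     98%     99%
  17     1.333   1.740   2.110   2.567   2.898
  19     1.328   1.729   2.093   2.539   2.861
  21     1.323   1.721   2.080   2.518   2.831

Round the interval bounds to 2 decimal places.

The population standard deviation σ is unknown (only the sample standard deviation s is given), so use a t-interval with df = n - 1 = 22 - 1 = 21.

For 80% confidence with df = 21, t* = 1.323 (from t-table)

Standard error: SE = s/√n = 12/√22 = 2.558409

Margin of error: E = t* × SE = 1.323 × 2.558409 = 3.3848

T-interval: x̄ ± E = 48 ± 3.3848 = (44.6152, 51.3848)

Rounded to 2 decimal places:

(44.62, 51.38)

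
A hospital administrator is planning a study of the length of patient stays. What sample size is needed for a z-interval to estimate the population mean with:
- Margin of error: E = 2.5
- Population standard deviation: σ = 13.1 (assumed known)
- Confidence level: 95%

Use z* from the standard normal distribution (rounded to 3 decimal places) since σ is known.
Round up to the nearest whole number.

Using z* since population σ is known (z-interval formula).

For 95% confidence, z* = 1.96 (from standard normal table)

Sample size formula for z-interval: n = (z*σ/E)²

n = (1.96 × 13.1 / 2.5)²
  = (10.270400)²
  = 105.4811

Round up to the nearest whole number: n = 106

106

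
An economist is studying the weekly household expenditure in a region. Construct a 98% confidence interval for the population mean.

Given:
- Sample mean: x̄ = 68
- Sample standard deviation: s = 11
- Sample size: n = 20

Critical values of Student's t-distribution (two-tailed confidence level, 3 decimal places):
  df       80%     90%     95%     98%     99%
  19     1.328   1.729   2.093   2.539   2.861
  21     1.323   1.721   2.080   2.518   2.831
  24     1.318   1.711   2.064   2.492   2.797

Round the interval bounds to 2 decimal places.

The population standard deviation σ is unknown (only the sample standard deviation s is given), so use a t-interval with df = n - 1 = 20 - 1 = 19.

For 98% confidence with df = 19, t* = 2.539 (from t-table)

Standard error: SE = s/√n = 11/√20 = 2.459675

Margin of error: E = t* × SE = 2.539 × 2.459675 = 6.2451

T-interval: x̄ ± E = 68 ± 6.2451 = (61.7549, 74.2451)

Rounded to 2 decimal places:

(61.75, 74.25)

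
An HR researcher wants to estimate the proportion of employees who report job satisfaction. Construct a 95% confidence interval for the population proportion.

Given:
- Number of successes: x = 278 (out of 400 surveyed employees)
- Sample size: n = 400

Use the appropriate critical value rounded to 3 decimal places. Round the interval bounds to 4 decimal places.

Sample proportion: p̂ = 278/400 = 0.695000

Check conditions for normal approximation:
  np̂ = 278 ≥ 10 ✓
  n(1-p̂) = 122 ≥ 10 ✓

The sample is large enough, so use a z-interval (normal approximation) for the proportion.

For 95% confidence, z* = 1.96 (from standard normal table)

Standard error: SE = √(p̂(1-p̂)/n) = √(0.695000×0.305000/400) = 0.02302037

Margin of error: E = z* × SE = 1.96 × 0.02302037 = 0.045120

Z-interval: p̂ ± E = 0.695000 ± 0.045120 = (0.649880, 0.740120)

Rounded to 4 decimal places:

(0.6499, 0.7401)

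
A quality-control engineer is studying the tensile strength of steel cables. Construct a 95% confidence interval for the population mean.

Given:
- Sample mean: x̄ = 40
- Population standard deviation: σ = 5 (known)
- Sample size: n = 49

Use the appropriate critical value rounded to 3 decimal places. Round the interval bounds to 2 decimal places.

The population standard deviation σ is known, so use a z-interval (standard normal critical value).

For 95% confidence, z* = 1.96 (from standard normal table)

Standard error: SE = σ/√n = 5/√49 = 0.714286

Margin of error: E = z* × SE = 1.96 × 0.714286 = 1.4000

Z-interval: x̄ ± E = 40 ± 1.4000 = (38.6000, 41.4000)

Rounded to 2 decimal places:

(38.60, 41.40)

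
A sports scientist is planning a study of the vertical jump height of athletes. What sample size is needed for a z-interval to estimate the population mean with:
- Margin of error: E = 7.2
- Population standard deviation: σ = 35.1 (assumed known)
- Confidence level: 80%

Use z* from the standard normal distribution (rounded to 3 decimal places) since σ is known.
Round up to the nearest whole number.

Using z* since population σ is known (z-interval formula).

For 80% confidence, z* = 1.282 (from standard normal table)

Sample size formula for z-interval: n = (z*σ/E)²

n = (1.282 × 35.1 / 7.2)²
  = (6.249750)²
  = 39.0594

Round up to the nearest whole number: n = 40

40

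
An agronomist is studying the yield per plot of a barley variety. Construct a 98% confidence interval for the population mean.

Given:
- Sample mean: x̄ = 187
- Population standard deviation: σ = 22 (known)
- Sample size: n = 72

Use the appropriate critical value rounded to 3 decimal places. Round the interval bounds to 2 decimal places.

The population standard deviation σ is known, so use a z-interval (standard normal critical value).

For 98% confidence, z* = 2.326 (from standard normal table)

Standard error: SE = σ/√n = 22/√72 = 2.592725

Margin of error: E = z* × SE = 2.326 × 2.592725 = 6.0307

Z-interval: x̄ ± E = 187 ± 6.0307 = (180.9693, 193.0307)

Rounded to 2 decimal places:

(180.97, 193.03)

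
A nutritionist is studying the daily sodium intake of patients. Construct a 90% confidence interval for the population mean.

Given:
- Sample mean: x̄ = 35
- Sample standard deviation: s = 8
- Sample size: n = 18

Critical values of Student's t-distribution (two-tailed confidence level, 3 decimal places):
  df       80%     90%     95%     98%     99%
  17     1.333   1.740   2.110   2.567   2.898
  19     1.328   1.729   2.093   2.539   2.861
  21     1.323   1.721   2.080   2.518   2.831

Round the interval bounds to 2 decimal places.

The population standard deviation σ is unknown (only the sample standard deviation s is given), so use a t-interval with df = n - 1 = 18 - 1 = 17.

For 90% confidence with df = 17, t* = 1.740 (from t-table)

Standard error: SE = s/√n = 8/√18 = 1.885618

Margin of error: E = t* × SE = 1.740 × 1.885618 = 3.2810

T-interval: x̄ ± E = 35 ± 3.2810 = (31.7190, 38.2810)

Rounded to 2 decimal places:

(31.72, 38.28)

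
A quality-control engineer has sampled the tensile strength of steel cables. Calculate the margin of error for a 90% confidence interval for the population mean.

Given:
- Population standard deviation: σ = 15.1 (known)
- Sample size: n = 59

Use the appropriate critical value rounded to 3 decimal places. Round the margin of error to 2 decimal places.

The population standard deviation σ is known, so use the z-interval margin of error formula.

For 90% confidence, z* = 1.645 (from standard normal table)

Margin of error formula for z-interval: E = z* × σ/√n

E = 1.645 × 15.1/√59
  = 1.645 × 1.965853
  = 3.2338

Rounded to 2 decimal places:

3.23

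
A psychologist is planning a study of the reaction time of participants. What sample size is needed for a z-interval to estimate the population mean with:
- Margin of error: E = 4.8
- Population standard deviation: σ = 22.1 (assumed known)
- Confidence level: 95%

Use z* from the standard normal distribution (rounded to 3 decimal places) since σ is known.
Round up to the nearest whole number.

Using z* since population σ is known (z-interval formula).

For 95% confidence, z* = 1.96 (from standard normal table)

Sample size formula for z-interval: n = (z*σ/E)²

n = (1.96 × 22.1 / 4.8)²
  = (9.024167)²
  = 81.4356

Round up to the nearest whole number: n = 82

82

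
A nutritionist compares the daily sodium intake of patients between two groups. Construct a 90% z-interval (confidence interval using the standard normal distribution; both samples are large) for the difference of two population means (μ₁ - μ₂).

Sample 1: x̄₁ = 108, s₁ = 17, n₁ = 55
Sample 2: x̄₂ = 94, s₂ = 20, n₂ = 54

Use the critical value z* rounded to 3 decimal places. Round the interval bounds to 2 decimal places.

Both samples are large (n₁ = 55 ≥ 30, n₂ = 54 ≥ 30), so a z-interval for the difference of means applies.

Point estimate: x̄₁ - x̄₂ = 108 - 94 = 14

Standard error: SE = √(s₁²/n₁ + s₂²/n₂)
= √(17²/55 + 20²/54)
= √(5.254545 + 7.407407)
= 3.558364

For 90% confidence, z* = 1.645 (from standard normal table)
Margin of error: E = z* × SE = 1.645 × 3.558364 = 5.8535

Z-interval: (x̄₁ - x̄₂) ± E = 14 ± 5.8535 = (8.1465, 19.8535)

Rounded to 2 decimal places:

(8.15, 19.85)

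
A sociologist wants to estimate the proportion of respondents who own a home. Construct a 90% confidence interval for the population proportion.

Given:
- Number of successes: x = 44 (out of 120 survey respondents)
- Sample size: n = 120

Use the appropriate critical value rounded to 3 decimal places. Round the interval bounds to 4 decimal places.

Sample proportion: p̂ = 44/120 = 0.366667

Check conditions for normal approximation:
  np̂ = 44 ≥ 10 ✓
  n(1-p̂) = 76 ≥ 10 ✓

The sample is large enough, so use a z-interval (normal approximation) for the proportion.

For 90% confidence, z* = 1.645 (from standard normal table)

Standard error: SE = √(p̂(1-p̂)/n) = √(0.366667×0.633333/120) = 0.04399074

Margin of error: E = z* × SE = 1.645 × 0.04399074 = 0.072365

Z-interval: p̂ ± E = 0.366667 ± 0.072365 = (0.294302, 0.439031)

Rounded to 4 decimal places:

(0.2943, 0.4390)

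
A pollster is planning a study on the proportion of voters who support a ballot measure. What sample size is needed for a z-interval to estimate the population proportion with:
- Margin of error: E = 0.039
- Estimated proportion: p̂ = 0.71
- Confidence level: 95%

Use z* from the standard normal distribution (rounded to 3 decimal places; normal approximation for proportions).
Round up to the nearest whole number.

Using z* for proportion z-interval (normal approximation).

For 95% confidence, z* = 1.96 (from standard normal table)

Sample size formula for proportion z-interval: n = z*²p̂(1-p̂)/E²

n = 1.96² × 0.71 × 0.29 / 0.039²
  = 3.8416 × 0.2059 / 0.001521
  = 520.0430

Round up to the nearest whole number: n = 521

521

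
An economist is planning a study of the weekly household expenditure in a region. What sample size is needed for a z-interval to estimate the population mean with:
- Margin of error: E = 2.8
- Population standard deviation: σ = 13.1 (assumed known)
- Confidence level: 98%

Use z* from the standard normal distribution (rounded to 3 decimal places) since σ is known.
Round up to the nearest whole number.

Using z* since population σ is known (z-interval formula).

For 98% confidence, z* = 2.326 (from standard normal table)

Sample size formula for z-interval: n = (z*σ/E)²

n = (2.326 × 13.1 / 2.8)²
  = (10.882357)²
  = 118.4257

Round up to the nearest whole number: n = 119

119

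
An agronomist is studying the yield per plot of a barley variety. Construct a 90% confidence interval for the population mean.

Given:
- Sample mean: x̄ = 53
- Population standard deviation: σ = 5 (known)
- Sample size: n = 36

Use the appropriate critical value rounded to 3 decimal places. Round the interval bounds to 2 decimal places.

The population standard deviation σ is known, so use a z-interval (standard normal critical value).

For 90% confidence, z* = 1.645 (from standard normal table)

Standard error: SE = σ/√n = 5/√36 = 0.833333

Margin of error: E = z* × SE = 1.645 × 0.833333 = 1.3708

Z-interval: x̄ ± E = 53 ± 1.3708 = (51.6292, 54.3708)

Rounded to 2 decimal places:

(51.63, 54.37)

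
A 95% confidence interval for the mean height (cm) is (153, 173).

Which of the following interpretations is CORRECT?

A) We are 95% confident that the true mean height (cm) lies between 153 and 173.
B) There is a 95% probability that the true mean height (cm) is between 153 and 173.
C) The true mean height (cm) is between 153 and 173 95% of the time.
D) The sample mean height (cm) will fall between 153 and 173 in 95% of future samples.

A confidence interval represents our confidence in the procedure, not a probability statement about the parameter.

Key concept: If we repeated this sampling process many times and computed a 95% CI each time, about 95% of those intervals would contain the true population parameter.

For this specific interval (153, 173):
- Midpoint (point estimate): 163
- Margin of error: 10

The correct interpretation is the one stating confidence that the true parameter lies in the interval — option A.

A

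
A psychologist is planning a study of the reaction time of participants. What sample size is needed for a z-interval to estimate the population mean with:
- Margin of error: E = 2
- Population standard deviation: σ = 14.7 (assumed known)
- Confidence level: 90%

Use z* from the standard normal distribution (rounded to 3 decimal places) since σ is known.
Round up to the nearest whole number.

Using z* since population σ is known (z-interval formula).

For 90% confidence, z* = 1.645 (from standard normal table)

Sample size formula for z-interval: n = (z*σ/E)²

n = (1.645 × 14.7 / 2)²
  = (12.090750)²
  = 146.1862

Round up to the nearest whole number: n = 147

147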